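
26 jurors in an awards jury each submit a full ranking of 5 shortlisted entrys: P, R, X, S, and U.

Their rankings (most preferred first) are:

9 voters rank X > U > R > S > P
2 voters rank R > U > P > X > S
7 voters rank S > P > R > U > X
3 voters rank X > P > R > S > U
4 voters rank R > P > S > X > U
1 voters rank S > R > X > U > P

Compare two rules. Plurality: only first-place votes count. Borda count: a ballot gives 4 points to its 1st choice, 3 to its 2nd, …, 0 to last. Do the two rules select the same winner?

Plurality first-place counts: P 0, R 6, X 12, S 8, U 0 → X.
Borda totals: P 46, R 65, X 56, S 52, U 41 → R.
The two rules disagree: plurality picks X, Borda picks R.

No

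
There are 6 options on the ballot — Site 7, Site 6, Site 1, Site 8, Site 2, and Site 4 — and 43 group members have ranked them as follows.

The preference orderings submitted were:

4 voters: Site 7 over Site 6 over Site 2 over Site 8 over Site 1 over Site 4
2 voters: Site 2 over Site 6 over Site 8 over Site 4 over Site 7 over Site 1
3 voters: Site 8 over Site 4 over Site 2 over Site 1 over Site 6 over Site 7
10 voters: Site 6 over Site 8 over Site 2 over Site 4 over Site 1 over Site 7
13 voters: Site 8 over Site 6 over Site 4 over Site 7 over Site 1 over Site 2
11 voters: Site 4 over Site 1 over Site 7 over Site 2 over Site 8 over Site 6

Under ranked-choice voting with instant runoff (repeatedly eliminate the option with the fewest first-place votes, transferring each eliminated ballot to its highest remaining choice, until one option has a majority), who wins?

Site 8

Round 1: Site 8 16, Site 4 11, Site 6 10, Site 7 4, Site 2 2, Site 1 0. Site 1 has the fewest and is eliminated.
Round 2: Site 8 16, Site 4 11, Site 6 10, Site 7 4, Site 2 2. Site 2 has the fewest and is eliminated.
Round 3: Site 8 16, Site 6 12, Site 4 11, Site 7 4. Site 7 has the fewest and is eliminated.
Round 4: Site 6 16, Site 8 16, Site 4 11. Site 4 has the fewest and is eliminated.
Round 5: Site 8 27, Site 6 16. Site 8 has a majority.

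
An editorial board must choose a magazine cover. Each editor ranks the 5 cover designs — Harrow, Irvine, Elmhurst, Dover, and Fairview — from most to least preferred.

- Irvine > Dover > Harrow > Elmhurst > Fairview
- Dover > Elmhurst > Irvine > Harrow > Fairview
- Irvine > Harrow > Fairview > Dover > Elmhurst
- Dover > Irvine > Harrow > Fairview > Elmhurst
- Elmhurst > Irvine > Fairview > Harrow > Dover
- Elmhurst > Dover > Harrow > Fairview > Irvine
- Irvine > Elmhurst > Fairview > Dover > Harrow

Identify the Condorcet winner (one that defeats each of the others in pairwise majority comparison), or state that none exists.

Head-to-head results (7 voters total):
Harrow vs Irvine: Irvine wins 6–1.
Harrow vs Elmhurst: Elmhurst wins 4–3.
Harrow vs Dover: Dover wins 5–2.
Harrow vs Fairview: Harrow wins 5–2.
Irvine vs Elmhurst: Irvine wins 4–3.
Irvine vs Dover: Irvine wins 4–3.
Irvine vs Fairview: Irvine wins 6–1.
Elmhurst vs Dover: Dover wins 4–3.
Elmhurst vs Fairview: Elmhurst wins 5–2.
Dover vs Fairview: Dover wins 4–3.
Irvine beats each rival — Harrow (6–1), Elmhurst (4–3), Dover (4–3), Fairview (6–1) — so Irvine is the Condorcet winner.

Irvine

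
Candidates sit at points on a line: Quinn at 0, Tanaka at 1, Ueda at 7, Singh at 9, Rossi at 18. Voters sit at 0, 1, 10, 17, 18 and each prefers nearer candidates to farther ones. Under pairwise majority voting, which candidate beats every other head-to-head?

With single-peaked preferences on a line, the Condorcet winner is the candidate closest to the median voter.
The median voter (position 10) is closest to Singh at 9.
Check: Singh vs Rossi — voters closer to Singh: 3 of 5.

Singh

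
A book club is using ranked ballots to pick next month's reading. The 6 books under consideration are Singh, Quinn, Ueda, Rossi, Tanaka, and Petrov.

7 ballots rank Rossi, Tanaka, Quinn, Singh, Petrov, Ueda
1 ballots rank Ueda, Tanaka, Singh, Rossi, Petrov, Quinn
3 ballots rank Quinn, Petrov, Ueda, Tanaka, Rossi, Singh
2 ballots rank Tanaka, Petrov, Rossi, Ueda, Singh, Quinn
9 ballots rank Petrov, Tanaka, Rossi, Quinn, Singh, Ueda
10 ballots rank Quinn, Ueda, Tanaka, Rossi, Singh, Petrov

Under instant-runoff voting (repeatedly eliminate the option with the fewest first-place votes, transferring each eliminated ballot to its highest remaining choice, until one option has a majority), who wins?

Round 1: Quinn 13, Petrov 9, Rossi 7, Tanaka 2, Ueda 1, Singh 0. Singh has the fewest and is eliminated.
Round 2: Quinn 13, Petrov 9, Rossi 7, Tanaka 2, Ueda 1. Ueda has the fewest and is eliminated.
Round 3: Quinn 13, Petrov 9, Rossi 7, Tanaka 3. Tanaka has the fewest and is eliminated.
Round 4: Quinn 13, Petrov 11, Rossi 8. Rossi has the fewest and is eliminated.
Round 5: Quinn 20, Petrov 12. Quinn has a majority.

Quinn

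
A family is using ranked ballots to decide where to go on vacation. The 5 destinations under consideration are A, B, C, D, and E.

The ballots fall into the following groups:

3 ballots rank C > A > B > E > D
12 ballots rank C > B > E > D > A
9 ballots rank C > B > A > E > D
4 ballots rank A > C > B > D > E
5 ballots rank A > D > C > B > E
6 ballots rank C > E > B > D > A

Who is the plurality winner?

First-place vote totals:
  A: 9
  B: 0
  C: 30
  D: 0
  E: 0
C has the most first-place votes.

C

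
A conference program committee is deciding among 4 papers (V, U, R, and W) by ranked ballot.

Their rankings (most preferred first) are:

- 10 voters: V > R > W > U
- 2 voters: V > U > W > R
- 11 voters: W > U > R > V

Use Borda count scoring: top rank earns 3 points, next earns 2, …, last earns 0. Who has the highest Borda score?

W

Borda scores:
  V: 10·3 + 2·3 + 11·0 = 36
  U: 10·0 + 2·2 + 11·2 = 26
  R: 10·2 + 2·0 + 11·1 = 31
  W: 10·1 + 2·1 + 11·3 = 45
W has the highest total.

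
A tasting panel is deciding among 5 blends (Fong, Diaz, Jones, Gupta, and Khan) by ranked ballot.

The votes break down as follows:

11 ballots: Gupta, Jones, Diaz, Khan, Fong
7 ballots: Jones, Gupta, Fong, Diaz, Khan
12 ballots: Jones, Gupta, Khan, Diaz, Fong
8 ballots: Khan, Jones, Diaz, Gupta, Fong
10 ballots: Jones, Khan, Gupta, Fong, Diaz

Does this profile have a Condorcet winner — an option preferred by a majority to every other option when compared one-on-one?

Yes

Head-to-head results (48 voters total):
Fong vs Diaz: Diaz wins 31–17.
Fong vs Jones: Jones wins 48–0.
Fong vs Gupta: Gupta wins 48–0.
Fong vs Khan: Khan wins 41–7.
Diaz vs Jones: Jones wins 48–0.
Diaz vs Gupta: Gupta wins 40–8.
Diaz vs Khan: Khan wins 30–18.
Jones vs Gupta: Jones wins 37–11.
Jones vs Khan: Jones wins 40–8.
Gupta vs Khan: Gupta wins 30–18.
Jones beats each rival — Fong (48–0), Diaz (48–0), Gupta (37–11), Khan (40–8) — so Jones is the Condorcet winner.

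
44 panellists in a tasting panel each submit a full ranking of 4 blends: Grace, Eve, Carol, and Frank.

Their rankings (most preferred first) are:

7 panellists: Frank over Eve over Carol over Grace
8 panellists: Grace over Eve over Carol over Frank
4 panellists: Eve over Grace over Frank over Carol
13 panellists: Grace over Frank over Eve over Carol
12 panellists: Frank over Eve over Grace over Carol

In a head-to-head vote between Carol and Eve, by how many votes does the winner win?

Ballots ranking Carol above Eve: 0.
Ballots ranking Eve above Carol: 7+8+4+13+12 = 44.
Eve wins 44–0, a margin of 44.

44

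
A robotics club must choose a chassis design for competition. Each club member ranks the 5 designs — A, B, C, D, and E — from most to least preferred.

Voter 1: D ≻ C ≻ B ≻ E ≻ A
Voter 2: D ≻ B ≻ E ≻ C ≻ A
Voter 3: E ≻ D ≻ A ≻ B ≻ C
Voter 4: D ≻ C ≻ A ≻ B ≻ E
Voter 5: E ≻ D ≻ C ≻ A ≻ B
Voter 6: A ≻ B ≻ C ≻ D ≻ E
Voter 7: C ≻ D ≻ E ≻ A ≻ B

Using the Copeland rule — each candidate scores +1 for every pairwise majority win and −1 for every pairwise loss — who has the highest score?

Pairwise results:
  A vs B: A wins 5–2.
  A vs C: C wins 5–2.
  A vs D: D wins 6–1.
  A vs E: E wins 5–2.
  B vs C: C wins 4–3.
  B vs D: D wins 6–1.
  B vs E: B wins 4–3.
  C vs D: D wins 5–2.
  C vs E: C wins 4–3.
  D vs E: D wins 5–2.
Copeland scores (wins − losses):
  A: 1 − 3 = -2
  B: 1 − 3 = -2
  C: 3 − 1 = 2
  D: 4 − 0 = 4
  E: 1 − 3 = -2
D has the best Copeland score.

D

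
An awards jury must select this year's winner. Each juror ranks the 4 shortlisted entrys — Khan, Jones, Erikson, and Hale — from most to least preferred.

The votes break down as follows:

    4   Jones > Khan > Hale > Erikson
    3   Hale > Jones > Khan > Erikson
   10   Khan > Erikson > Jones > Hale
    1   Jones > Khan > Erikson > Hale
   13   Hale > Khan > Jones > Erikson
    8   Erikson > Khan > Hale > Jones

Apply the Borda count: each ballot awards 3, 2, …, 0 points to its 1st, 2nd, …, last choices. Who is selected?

Borda scores:
  Khan: 4·2 + 3·1 + 10·3 + 2 + 13·2 + 8·2 = 85
  Jones: 4·3 + 3·2 + 10·1 + 3 + 13·1 + 8·0 = 44
  Erikson: 4·0 + 3·0 + 10·2 + 1 + 13·0 + 8·3 = 45
  Hale: 4·1 + 3·3 + 10·0 + 0 + 13·3 + 8·1 = 60
Khan has the highest total.

Khan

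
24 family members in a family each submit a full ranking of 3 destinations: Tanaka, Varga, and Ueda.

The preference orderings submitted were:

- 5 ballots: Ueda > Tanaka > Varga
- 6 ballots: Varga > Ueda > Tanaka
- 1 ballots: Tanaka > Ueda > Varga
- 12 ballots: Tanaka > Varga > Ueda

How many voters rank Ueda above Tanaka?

Ballots ranking Ueda above Tanaka: 5+6 = 11.
Ballots ranking Tanaka above Ueda: 1+12 = 13.
So 11 of 24 voters prefer Ueda to Tanaka.

11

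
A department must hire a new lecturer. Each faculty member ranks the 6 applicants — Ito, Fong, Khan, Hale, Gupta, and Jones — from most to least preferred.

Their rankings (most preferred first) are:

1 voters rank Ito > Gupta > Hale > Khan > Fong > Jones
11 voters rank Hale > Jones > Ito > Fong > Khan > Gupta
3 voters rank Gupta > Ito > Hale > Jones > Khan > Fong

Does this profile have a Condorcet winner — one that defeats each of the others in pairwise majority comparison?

Yes

Head-to-head results (15 voters total):
Ito vs Fong: Ito wins 15–0.
Ito vs Khan: Ito wins 15–0.
Ito vs Hale: Hale wins 11–4.
Ito vs Gupta: Ito wins 12–3.
Ito vs Jones: Jones wins 11–4.
Fong vs Khan: Fong wins 11–4.
Fong vs Hale: Hale wins 15–0.
Fong vs Gupta: Fong wins 11–4.
Fong vs Jones: Jones wins 14–1.
Khan vs Hale: Hale wins 15–0.
Khan vs Gupta: Khan wins 11–4.
Khan vs Jones: Jones wins 14–1.
Hale vs Gupta: Hale wins 11–4.
Hale vs Jones: Hale wins 15–0.
Gupta vs Jones: Jones wins 11–4.
Hale beats each rival — Ito (11–4), Fong (15–0), Khan (15–0), Gupta (11–4), Jones (15–0) — so Hale is the Condorcet winner.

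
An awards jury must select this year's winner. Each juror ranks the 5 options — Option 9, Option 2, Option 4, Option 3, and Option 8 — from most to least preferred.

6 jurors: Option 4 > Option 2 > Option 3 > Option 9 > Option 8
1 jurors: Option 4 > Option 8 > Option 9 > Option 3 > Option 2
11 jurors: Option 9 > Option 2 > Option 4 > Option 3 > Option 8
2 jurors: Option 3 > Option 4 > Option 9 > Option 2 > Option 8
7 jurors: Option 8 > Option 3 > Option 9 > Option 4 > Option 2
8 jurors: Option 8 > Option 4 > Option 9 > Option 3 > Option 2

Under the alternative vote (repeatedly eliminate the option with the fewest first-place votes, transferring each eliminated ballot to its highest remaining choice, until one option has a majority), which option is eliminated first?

Option 2

Round 1: Option 8 15, Option 9 11, Option 4 7, Option 3 2, Option 2 0. Option 2 has the fewest and is eliminated.
Round 2: Option 8 15, Option 9 11, Option 4 7, Option 3 2. Option 3 has the fewest and is eliminated.
Round 3: Option 8 15, Option 9 11, Option 4 9. Option 4 has the fewest and is eliminated.
Round 4: Option 9 19, Option 8 16. Option 9 has a majority.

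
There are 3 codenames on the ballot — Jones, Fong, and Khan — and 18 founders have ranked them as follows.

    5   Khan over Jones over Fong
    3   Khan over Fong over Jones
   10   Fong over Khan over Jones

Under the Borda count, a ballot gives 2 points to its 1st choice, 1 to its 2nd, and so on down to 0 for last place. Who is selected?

Khan

Borda scores:
  Jones: 5·1 + 3·0 + 10·0 = 5
  Fong: 5·0 + 3·1 + 10·2 = 23
  Khan: 5·2 + 3·2 + 10·1 = 26
Khan has the highest total.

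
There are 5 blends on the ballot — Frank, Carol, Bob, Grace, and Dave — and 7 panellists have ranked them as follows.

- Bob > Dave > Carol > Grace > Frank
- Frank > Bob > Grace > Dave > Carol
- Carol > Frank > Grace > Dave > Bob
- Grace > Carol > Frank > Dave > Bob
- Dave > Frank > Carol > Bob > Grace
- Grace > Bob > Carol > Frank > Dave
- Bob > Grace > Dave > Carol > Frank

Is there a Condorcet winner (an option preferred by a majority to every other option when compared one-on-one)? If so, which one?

No Condorcet winner

Head-to-head results (7 voters total):
Frank vs Carol: Carol wins 5–2.
Frank vs Bob: Frank wins 4–3.
Frank vs Grace: Grace wins 4–3.
Frank vs Dave: Frank wins 4–3.
Carol vs Bob: Bob wins 4–3.
Carol vs Grace: Grace wins 4–3.
Carol vs Dave: Dave wins 4–3.
Bob vs Grace: Bob wins 4–3.
Bob vs Dave: Bob wins 4–3.
Grace vs Dave: Grace wins 5–2.
No candidate beats all others: Frank beats Bob beats Carol beats Frank, a majority cycle.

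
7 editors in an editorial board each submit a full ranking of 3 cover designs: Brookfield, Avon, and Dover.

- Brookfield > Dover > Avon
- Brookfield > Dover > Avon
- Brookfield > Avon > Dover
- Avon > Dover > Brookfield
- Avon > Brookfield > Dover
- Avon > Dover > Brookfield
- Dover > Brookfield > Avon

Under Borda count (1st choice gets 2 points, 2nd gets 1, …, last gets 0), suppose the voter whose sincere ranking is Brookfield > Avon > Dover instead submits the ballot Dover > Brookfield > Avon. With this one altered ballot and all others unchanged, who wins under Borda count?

Dover

Borda totals with the altered ballot: Brookfield 7, Avon 6, Dover 8.
The switch changes the winner from Brookfield to Dover.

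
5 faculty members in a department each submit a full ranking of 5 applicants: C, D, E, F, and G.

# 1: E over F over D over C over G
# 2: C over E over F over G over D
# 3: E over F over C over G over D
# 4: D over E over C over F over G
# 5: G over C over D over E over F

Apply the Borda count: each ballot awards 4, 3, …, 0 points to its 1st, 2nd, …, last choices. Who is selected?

Borda scores:
  C: 1 + 4 + 2 + 2 + 3 = 12
  D: 2 + 0 + 0 + 4 + 2 = 8
  E: 4 + 3 + 4 + 3 + 1 = 15
  F: 3 + 2 + 3 + 1 + 0 = 9
  G: 0 + 1 + 1 + 0 + 4 = 6
E has the highest total.

E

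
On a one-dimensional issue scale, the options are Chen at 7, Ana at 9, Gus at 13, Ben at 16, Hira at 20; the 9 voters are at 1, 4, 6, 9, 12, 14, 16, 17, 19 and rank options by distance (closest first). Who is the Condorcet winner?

Gus

With single-peaked preferences on a line, the Condorcet winner is the candidate closest to the median voter.
The median voter (position 12) is closest to Gus at 13.
Check: Gus vs Chen — voters closer to Gus: 5 of 9.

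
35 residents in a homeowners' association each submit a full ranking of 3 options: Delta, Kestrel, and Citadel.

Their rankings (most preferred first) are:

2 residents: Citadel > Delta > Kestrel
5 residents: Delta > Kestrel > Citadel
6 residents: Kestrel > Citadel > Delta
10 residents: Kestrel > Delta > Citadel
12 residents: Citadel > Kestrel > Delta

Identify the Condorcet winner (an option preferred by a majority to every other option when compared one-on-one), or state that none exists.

Kestrel

Head-to-head results (35 voters total):
Delta vs Kestrel: Kestrel wins 28–7.
Delta vs Citadel: Citadel wins 20–15.
Kestrel vs Citadel: Kestrel wins 21–14.
Kestrel beats each rival — Delta (28–7), Citadel (21–14) — so Kestrel is the Condorcet winner.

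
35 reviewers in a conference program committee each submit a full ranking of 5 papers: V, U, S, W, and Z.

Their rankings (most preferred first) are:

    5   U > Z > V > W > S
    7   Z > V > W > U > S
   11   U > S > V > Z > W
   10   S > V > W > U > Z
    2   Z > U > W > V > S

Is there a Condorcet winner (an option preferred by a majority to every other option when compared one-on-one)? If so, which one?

U

Head-to-head results (35 voters total):
V vs U: U wins 18–17.
V vs S: S wins 21–14.
V vs W: V wins 33–2.
V vs Z: V wins 21–14.
U vs S: U wins 25–10.
U vs W: U wins 18–17.
U vs Z: U wins 26–9.
S vs W: S wins 21–14.
S vs Z: S wins 21–14.
W vs Z: Z wins 25–10.
U beats each rival — V (18–17), S (25–10), W (18–17), Z (26–9) — so U is the Condorcet winner.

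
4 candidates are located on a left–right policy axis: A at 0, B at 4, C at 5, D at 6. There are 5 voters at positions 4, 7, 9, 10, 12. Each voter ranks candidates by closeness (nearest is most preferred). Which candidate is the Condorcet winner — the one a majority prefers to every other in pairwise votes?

With single-peaked preferences on a line, the Condorcet winner is the candidate closest to the median voter.
The median voter (position 9) is closest to D at 6.
Check: D vs B — voters closer to D: 4 of 5.

D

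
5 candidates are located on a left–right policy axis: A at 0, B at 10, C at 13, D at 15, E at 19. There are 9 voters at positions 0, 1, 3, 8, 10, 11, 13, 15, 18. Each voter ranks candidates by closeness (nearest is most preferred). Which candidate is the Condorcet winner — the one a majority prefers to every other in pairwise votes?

With single-peaked preferences on a line, the Condorcet winner is the candidate closest to the median voter.
The median voter (position 10) is closest to B at 10.
Check: B vs D — voters closer to B: 6 of 9.

B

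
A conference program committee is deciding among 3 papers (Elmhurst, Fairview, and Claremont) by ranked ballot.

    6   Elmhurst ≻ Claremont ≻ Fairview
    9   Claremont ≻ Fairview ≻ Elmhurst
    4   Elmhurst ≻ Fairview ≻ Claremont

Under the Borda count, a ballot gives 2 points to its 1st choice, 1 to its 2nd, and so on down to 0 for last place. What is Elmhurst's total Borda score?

Borda scores:
  Elmhurst: 6·2 + 9·0 + 4·2 = 20
  Fairview: 6·0 + 9·1 + 4·1 = 13
  Claremont: 6·1 + 9·2 + 4·0 = 24

20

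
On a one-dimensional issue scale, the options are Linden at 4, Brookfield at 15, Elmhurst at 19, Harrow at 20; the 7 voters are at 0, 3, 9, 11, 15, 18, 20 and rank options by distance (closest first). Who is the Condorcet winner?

Brookfield

With single-peaked preferences on a line, the Condorcet winner is the candidate closest to the median voter.
The median voter (position 11) is closest to Brookfield at 15.
Check: Brookfield vs Linden — voters closer to Brookfield: 4 of 7.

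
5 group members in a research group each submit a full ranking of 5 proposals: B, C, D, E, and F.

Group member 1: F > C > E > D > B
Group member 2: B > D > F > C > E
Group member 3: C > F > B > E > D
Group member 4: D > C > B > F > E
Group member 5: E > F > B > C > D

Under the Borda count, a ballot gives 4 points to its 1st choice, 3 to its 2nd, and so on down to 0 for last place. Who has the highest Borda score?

Borda scores:
  B: 0 + 4 + 2 + 2 + 2 = 10
  C: 3 + 1 + 4 + 3 + 1 = 12
  D: 1 + 3 + 0 + 4 + 0 = 8
  E: 2 + 0 + 1 + 0 + 4 = 7
  F: 4 + 2 + 3 + 1 + 3 = 13
F has the highest total.

F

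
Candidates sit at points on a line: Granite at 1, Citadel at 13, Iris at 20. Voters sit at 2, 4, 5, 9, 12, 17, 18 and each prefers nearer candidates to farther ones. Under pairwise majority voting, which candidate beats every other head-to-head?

Citadel

With single-peaked preferences on a line, the Condorcet winner is the candidate closest to the median voter.
The median voter (position 9) is closest to Citadel at 13.
Check: Citadel vs Iris — voters closer to Citadel: 5 of 7.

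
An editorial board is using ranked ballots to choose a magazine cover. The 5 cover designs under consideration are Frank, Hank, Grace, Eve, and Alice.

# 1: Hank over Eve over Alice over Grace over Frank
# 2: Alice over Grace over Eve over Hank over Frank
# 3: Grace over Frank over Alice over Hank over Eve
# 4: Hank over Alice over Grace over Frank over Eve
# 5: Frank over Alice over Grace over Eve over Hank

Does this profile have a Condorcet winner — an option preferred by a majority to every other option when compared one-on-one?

Head-to-head results (5 voters total):
Frank vs Hank: Hank wins 3–2.
Frank vs Grace: Grace wins 4–1.
Frank vs Eve: Frank wins 3–2.
Frank vs Alice: Alice wins 3–2.
Hank vs Grace: Grace wins 3–2.
Hank vs Eve: Hank wins 3–2.
Hank vs Alice: Alice wins 3–2.
Grace vs Eve: Grace wins 4–1.
Grace vs Alice: Alice wins 4–1.
Eve vs Alice: Alice wins 4–1.
Alice beats each rival — Frank (3–2), Hank (3–2), Grace (4–1), Eve (4–1) — so Alice is the Condorcet winner.

Yes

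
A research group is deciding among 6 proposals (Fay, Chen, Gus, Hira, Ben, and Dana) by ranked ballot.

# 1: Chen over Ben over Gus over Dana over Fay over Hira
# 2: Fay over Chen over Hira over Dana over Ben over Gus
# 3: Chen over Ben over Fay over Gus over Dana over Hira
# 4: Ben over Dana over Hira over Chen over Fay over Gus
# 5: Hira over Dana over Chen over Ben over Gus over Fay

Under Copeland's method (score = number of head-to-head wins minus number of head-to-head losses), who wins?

Chen

Pairwise results:
  Fay vs Chen: Chen wins 4–1.
  Fay vs Gus: Fay wins 3–2.
  Fay vs Hira: Fay wins 3–2.
  Fay vs Ben: Ben wins 4–1.
  Fay vs Dana: Dana wins 3–2.
  Chen vs Gus: Chen wins 5–0.
  Chen vs Hira: Chen wins 3–2.
  Chen vs Ben: Chen wins 4–1.
  Chen vs Dana: Chen wins 3–2.
  Gus vs Hira: Hira wins 3–2.
  Gus vs Ben: Ben wins 5–0.
  Gus vs Dana: Dana wins 3–2.
  Hira vs Ben: Ben wins 3–2.
  Hira vs Dana: Dana wins 3–2.
  Ben vs Dana: Ben wins 3–2.
Copeland scores (wins − losses):
  Fay: 2 − 3 = -1
  Chen: 5 − 0 = 5
  Gus: 0 − 5 = -5
  Hira: 1 − 4 = -3
  Ben: 4 − 1 = 3
  Dana: 3 − 2 = 1
Chen has the best Copeland score.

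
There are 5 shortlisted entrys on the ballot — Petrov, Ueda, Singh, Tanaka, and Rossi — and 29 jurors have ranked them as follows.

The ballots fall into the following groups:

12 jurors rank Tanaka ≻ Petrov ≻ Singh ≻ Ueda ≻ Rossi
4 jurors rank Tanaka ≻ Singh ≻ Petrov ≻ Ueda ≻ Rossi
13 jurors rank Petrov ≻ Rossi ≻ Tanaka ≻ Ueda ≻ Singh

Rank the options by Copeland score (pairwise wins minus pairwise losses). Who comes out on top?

Tanaka

Pairwise results:
  Petrov vs Ueda: Petrov wins 29–0.
  Petrov vs Singh: Petrov wins 25–4.
  Petrov vs Tanaka: Tanaka wins 16–13.
  Petrov vs Rossi: Petrov wins 29–0.
  Ueda vs Singh: Singh wins 16–13.
  Ueda vs Tanaka: Tanaka wins 29–0.
  Ueda vs Rossi: Ueda wins 16–13.
  Singh vs Tanaka: Tanaka wins 29–0.
  Singh vs Rossi: Singh wins 16–13.
  Tanaka vs Rossi: Tanaka wins 16–13.
Copeland scores (wins − losses):
  Petrov: 3 − 1 = 2
  Ueda: 1 − 3 = -2
  Singh: 2 − 2 = 0
  Tanaka: 4 − 0 = 4
  Rossi: 0 − 4 = -4
Tanaka has the best Copeland score.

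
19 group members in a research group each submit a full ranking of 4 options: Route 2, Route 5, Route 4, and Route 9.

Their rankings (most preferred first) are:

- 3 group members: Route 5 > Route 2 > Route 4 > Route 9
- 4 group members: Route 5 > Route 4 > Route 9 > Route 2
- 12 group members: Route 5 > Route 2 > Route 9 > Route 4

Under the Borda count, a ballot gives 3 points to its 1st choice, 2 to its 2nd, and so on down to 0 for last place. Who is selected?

Route 5

Borda scores:
  Route 2: 3·2 + 4·0 + 12·2 = 30
  Route 5: 3·3 + 4·3 + 12·3 = 57
  Route 4: 3·1 + 4·2 + 12·0 = 11
  Route 9: 3·0 + 4·1 + 12·1 = 16
Route 5 has the highest total.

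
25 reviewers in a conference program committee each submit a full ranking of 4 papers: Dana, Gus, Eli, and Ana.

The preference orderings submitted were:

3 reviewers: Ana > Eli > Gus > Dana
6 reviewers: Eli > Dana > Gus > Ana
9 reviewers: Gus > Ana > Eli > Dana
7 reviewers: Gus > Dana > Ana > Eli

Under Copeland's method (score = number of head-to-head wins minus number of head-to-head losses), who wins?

Pairwise results:
  Dana vs Gus: Gus wins 19–6.
  Dana vs Eli: Eli wins 18–7.
  Dana vs Ana: Dana wins 13–12.
  Gus vs Eli: Gus wins 16–9.
  Gus vs Ana: Gus wins 22–3.
  Eli vs Ana: Ana wins 19–6.
Copeland scores (wins − losses):
  Dana: 1 − 2 = -1
  Gus: 3 − 0 = 3
  Eli: 1 − 2 = -1
  Ana: 1 − 2 = -1
Gus has the best Copeland score.

Gus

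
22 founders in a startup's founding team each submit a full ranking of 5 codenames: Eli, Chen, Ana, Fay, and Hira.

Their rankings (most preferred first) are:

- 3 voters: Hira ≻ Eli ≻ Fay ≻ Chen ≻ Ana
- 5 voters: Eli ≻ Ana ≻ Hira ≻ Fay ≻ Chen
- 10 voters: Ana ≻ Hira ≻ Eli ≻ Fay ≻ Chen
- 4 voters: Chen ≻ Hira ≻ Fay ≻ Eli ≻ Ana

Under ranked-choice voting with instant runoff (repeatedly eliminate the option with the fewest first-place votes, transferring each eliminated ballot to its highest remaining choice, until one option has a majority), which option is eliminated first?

Round 1: Ana 10, Eli 5, Chen 4, Hira 3, Fay 0. Fay has the fewest and is eliminated.
Round 2: Ana 10, Eli 5, Chen 4, Hira 3. Hira has the fewest and is eliminated.
Round 3: Ana 10, Eli 8, Chen 4. Chen has the fewest and is eliminated.
Round 4: Eli 12, Ana 10. Eli has a majority.

Fay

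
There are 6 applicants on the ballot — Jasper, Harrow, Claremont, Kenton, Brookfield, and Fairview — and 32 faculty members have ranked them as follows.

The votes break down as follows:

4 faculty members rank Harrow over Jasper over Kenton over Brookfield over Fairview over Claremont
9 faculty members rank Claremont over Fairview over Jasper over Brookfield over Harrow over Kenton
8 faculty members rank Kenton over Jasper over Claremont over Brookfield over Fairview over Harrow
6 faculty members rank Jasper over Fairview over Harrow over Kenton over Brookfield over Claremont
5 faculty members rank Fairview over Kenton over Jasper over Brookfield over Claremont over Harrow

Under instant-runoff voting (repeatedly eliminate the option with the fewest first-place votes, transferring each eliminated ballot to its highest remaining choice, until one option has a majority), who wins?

Jasper

Round 1: Claremont 9, Kenton 8, Jasper 6, Fairview 5, Harrow 4, Brookfield 0. Brookfield has the fewest and is eliminated.
Round 2: Claremont 9, Kenton 8, Jasper 6, Fairview 5, Harrow 4. Harrow has the fewest and is eliminated.
Round 3: Jasper 10, Claremont 9, Kenton 8, Fairview 5. Fairview has the fewest and is eliminated.
Round 4: Kenton 13, Jasper 10, Claremont 9. Claremont has the fewest and is eliminated.
Round 5: Jasper 19, Kenton 13. Jasper has a majority.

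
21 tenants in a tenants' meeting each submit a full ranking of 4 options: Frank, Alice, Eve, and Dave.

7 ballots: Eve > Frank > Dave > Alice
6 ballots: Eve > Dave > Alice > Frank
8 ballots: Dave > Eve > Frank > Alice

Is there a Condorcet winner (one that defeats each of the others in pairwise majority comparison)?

Head-to-head results (21 voters total):
Frank vs Alice: Frank wins 15–6.
Frank vs Eve: Eve wins 21–0.
Frank vs Dave: Dave wins 14–7.
Alice vs Eve: Eve wins 21–0.
Alice vs Dave: Dave wins 21–0.
Eve vs Dave: Eve wins 13–8.
Eve beats each rival — Frank (21–0), Alice (21–0), Dave (13–8) — so Eve is the Condorcet winner.

Yes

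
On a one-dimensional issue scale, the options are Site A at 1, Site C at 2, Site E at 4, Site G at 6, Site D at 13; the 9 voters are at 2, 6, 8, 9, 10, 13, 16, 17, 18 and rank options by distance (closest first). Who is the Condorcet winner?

With single-peaked preferences on a line, the Condorcet winner is the candidate closest to the median voter.
The median voter (position 10) is closest to Site D at 13.
Check: Site D vs Site A — voters closer to Site D: 7 of 9.

Site D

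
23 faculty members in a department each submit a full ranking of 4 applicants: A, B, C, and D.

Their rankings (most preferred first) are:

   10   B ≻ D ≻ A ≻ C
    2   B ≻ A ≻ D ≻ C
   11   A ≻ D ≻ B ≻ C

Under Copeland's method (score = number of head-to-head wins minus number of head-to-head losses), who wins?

Pairwise results:
  A vs B: B wins 12–11.
  A vs C: A wins 23–0.
  A vs D: A wins 13–10.
  B vs C: B wins 23–0.
  B vs D: B wins 12–11.
  C vs D: D wins 23–0.
Copeland scores (wins − losses):
  A: 2 − 1 = 1
  B: 3 − 0 = 3
  C: 0 − 3 = -3
  D: 1 − 2 = -1
B has the best Copeland score.

B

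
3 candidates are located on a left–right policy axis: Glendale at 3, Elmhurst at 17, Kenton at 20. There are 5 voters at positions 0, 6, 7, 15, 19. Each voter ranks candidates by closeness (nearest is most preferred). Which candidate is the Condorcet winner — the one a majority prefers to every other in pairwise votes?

With single-peaked preferences on a line, the Condorcet winner is the candidate closest to the median voter.
The median voter (position 7) is closest to Glendale at 3.
Check: Glendale vs Kenton — voters closer to Glendale: 3 of 5.

Glendale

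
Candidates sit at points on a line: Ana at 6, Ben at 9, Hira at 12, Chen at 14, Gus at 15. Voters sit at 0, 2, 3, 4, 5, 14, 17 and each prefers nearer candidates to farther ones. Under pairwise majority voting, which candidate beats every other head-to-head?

With single-peaked preferences on a line, the Condorcet winner is the candidate closest to the median voter.
The median voter (position 4) is closest to Ana at 6.
Check: Ana vs Ben — voters closer to Ana: 5 of 7.

Ana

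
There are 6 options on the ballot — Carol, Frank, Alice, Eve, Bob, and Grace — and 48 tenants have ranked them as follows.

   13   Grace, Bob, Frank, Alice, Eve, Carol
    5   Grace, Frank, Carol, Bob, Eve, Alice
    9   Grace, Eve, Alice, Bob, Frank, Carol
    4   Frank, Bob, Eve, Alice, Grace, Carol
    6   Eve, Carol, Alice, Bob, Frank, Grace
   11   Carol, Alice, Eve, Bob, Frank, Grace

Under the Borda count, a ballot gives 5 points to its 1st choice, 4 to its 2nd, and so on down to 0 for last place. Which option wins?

Borda scores:
  Carol: 13·0 + 5·3 + 9·0 + 4·0 + 6·4 + 11·5 = 94
  Frank: 13·3 + 5·4 + 9·1 + 4·5 + 6·1 + 11·1 = 105
  Alice: 13·2 + 5·0 + 9·3 + 4·2 + 6·3 + 11·4 = 123
  Eve: 13·1 + 5·1 + 9·4 + 4·3 + 6·5 + 11·3 = 129
  Bob: 13·4 + 5·2 + 9·2 + 4·4 + 6·2 + 11·2 = 130
  Grace: 13·5 + 5·5 + 9·5 + 4·1 + 6·0 + 11·0 = 139
Grace has the highest total.

Grace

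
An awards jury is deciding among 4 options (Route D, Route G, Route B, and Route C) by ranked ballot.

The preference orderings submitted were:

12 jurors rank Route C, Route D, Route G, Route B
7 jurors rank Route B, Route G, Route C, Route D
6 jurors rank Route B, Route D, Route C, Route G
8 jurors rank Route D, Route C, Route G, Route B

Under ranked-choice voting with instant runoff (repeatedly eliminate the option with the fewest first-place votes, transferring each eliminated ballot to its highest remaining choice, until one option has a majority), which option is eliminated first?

Route G

Round 1: Route B 13, Route C 12, Route D 8, Route G 0. Route G has the fewest and is eliminated.
Round 2: Route B 13, Route C 12, Route D 8. Route D has the fewest and is eliminated.
Round 3: Route C 20, Route B 13. Route C has a majority.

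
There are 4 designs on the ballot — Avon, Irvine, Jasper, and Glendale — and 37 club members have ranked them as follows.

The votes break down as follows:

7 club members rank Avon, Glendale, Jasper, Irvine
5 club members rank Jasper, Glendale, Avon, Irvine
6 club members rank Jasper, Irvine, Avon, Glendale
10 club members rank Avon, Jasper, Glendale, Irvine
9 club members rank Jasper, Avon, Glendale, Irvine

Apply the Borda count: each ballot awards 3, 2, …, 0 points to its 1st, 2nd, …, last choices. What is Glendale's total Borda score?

Borda scores:
  Avon: 7·3 + 5·1 + 6·1 + 10·3 + 9·2 = 80
  Irvine: 7·0 + 5·0 + 6·2 + 10·0 + 9·0 = 12
  Jasper: 7·1 + 5·3 + 6·3 + 10·2 + 9·3 = 87
  Glendale: 7·2 + 5·2 + 6·0 + 10·1 + 9·1 = 43

43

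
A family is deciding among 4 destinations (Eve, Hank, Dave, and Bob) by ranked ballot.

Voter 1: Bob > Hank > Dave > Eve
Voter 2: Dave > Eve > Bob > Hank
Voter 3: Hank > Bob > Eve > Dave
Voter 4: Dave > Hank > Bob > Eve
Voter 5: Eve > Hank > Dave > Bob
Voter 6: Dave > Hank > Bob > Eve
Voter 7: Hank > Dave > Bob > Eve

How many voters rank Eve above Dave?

2

Ballots ranking Eve above Dave: 2.
Ballots ranking Dave above Eve: 5.
So 2 of 7 voters prefer Eve to Dave.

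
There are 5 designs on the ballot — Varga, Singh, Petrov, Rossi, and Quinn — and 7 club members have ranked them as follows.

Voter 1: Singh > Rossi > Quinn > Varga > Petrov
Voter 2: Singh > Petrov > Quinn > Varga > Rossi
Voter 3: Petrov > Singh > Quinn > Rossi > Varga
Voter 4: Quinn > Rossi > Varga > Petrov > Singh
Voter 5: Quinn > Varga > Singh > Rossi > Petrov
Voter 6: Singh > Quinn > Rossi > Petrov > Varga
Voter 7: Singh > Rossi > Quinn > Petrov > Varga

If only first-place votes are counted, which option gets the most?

Singh

First-place vote totals:
  Varga: 0
  Singh: 4
  Petrov: 1
  Rossi: 0
  Quinn: 2
Singh has the most first-place votes.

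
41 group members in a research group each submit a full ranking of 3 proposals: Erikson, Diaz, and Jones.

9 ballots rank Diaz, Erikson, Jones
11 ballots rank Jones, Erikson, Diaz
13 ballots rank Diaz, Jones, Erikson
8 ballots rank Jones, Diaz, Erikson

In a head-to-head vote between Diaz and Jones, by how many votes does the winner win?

Ballots ranking Diaz above Jones: 9+13 = 22.
Ballots ranking Jones above Diaz: 11+8 = 19.
Diaz wins 22–19, a margin of 3.

3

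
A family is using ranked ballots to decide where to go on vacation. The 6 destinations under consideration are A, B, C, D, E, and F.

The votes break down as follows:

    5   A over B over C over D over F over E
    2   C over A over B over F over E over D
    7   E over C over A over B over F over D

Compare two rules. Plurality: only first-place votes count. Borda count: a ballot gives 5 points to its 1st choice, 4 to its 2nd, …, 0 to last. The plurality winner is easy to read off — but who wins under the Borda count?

Plurality first-place counts: A 5, B 0, C 2, D 0, E 7, F 0 → E.
Borda totals: A 54, B 40, C 53, D 10, E 37, F 16 → A.

A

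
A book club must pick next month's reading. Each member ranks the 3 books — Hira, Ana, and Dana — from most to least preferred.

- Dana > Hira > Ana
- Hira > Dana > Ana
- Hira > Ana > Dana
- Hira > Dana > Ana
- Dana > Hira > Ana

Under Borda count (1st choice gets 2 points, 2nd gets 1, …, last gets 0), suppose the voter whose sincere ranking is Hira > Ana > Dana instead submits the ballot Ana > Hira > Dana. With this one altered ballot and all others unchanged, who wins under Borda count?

Borda totals with the altered ballot: Hira 7, Ana 2, Dana 6.
The winner is unchanged: still Hira.

Hira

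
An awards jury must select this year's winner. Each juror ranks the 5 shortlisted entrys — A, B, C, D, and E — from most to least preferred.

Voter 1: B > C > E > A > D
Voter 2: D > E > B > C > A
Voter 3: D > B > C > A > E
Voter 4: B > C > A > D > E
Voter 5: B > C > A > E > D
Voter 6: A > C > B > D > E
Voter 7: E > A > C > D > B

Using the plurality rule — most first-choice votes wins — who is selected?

B

First-place vote totals:
  A: 1
  B: 3
  C: 0
  D: 2
  E: 1
B has the most first-place votes.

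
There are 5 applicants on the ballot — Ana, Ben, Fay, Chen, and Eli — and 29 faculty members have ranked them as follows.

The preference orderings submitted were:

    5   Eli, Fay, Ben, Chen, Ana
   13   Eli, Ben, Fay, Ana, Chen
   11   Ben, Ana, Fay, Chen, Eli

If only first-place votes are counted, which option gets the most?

First-place vote totals:
  Ana: 0
  Ben: 11
  Fay: 0
  Chen: 0
  Eli: 18
Eli has the most first-place votes.

Eli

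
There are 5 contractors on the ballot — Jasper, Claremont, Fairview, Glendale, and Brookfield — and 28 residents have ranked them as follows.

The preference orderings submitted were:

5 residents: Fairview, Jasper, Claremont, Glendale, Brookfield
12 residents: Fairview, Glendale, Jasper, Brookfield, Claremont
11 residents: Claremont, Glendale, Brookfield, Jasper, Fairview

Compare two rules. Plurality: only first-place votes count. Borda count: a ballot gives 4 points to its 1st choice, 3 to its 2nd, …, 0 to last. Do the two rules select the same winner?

No

Plurality first-place counts: Jasper 0, Claremont 11, Fairview 17, Glendale 0, Brookfield 0 → Fairview.
Borda totals: Jasper 50, Claremont 54, Fairview 68, Glendale 74, Brookfield 34 → Glendale.
The two rules disagree: plurality picks Fairview, Borda picks Glendale.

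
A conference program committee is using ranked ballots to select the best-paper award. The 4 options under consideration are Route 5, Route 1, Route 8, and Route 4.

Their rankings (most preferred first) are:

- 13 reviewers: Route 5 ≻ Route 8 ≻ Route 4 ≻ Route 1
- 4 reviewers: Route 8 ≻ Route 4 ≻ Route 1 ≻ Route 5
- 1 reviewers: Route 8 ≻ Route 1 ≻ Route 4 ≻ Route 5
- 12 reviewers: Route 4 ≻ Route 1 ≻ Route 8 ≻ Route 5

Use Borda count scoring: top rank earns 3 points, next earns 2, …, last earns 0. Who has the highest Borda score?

Borda scores:
  Route 5: 13·3 + 4·0 + 0 + 12·0 = 39
  Route 1: 13·0 + 4·1 + 2 + 12·2 = 30
  Route 8: 13·2 + 4·3 + 3 + 12·1 = 53
  Route 4: 13·1 + 4·2 + 1 + 12·3 = 58
Route 4 has the highest total.

Route 4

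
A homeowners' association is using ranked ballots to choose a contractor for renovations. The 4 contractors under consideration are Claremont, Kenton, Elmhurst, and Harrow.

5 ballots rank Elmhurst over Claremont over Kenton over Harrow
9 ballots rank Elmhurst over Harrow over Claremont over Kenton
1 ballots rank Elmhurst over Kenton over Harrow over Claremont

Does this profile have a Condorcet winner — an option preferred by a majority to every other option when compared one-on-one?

Yes

Head-to-head results (15 voters total):
Claremont vs Kenton: Claremont wins 14–1.
Claremont vs Elmhurst: Elmhurst wins 15–0.
Claremont vs Harrow: Harrow wins 10–5.
Kenton vs Elmhurst: Elmhurst wins 15–0.
Kenton vs Harrow: Harrow wins 9–6.
Elmhurst vs Harrow: Elmhurst wins 15–0.
Elmhurst beats each rival — Claremont (15–0), Kenton (15–0), Harrow (15–0) — so Elmhurst is the Condorcet winner.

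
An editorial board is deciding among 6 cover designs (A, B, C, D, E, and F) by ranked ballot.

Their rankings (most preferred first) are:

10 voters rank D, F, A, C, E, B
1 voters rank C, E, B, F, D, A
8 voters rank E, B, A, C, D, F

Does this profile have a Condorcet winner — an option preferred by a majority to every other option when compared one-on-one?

Yes

Head-to-head results (19 voters total):
A vs B: A wins 10–9.
A vs C: A wins 18–1.
A vs D: D wins 11–8.
A vs E: A wins 10–9.
A vs F: F wins 11–8.
B vs C: C wins 11–8.
B vs D: D wins 10–9.
B vs E: E wins 19–0.
B vs F: F wins 10–9.
C vs D: D wins 10–9.
C vs E: C wins 11–8.
C vs F: F wins 10–9.
D vs E: D wins 10–9.
D vs F: D wins 18–1.
E vs F: F wins 10–9.
D beats each rival — A (11–8), B (10–9), C (10–9), E (10–9), F (18–1) — so D is the Condorcet winner.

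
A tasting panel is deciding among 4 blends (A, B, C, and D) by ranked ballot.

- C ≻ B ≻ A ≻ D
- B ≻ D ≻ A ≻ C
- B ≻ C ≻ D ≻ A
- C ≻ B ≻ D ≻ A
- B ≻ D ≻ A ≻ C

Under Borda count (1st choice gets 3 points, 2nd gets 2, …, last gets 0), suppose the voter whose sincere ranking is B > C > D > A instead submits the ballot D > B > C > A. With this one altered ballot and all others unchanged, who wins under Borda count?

Borda totals with the altered ballot: A 3, B 12, C 7, D 8.
The winner is unchanged: still B.

B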